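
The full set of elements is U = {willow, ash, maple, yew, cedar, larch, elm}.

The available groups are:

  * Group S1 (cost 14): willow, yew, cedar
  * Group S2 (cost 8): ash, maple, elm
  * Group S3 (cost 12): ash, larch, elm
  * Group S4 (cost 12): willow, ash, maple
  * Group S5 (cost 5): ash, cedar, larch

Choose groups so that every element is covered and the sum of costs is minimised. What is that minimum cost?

27

S1, S2, S5 together cover every element (S1 ∪ S2 ∪ S5 = {willow, ash, maple, yew, cedar, larch, elm}); total cost 14 + 8 + 5 = 27.
No covering selection has total cost below 27.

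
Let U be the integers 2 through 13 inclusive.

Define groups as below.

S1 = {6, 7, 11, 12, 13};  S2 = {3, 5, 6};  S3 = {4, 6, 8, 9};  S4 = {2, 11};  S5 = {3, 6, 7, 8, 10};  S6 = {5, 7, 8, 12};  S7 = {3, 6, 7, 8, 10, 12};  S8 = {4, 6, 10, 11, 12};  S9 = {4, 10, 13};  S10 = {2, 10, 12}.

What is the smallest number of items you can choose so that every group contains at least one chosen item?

The 4 items {5, 8, 10, 11} hit every group.
No choice of 3 items meets every group, so 4 is the minimum.

4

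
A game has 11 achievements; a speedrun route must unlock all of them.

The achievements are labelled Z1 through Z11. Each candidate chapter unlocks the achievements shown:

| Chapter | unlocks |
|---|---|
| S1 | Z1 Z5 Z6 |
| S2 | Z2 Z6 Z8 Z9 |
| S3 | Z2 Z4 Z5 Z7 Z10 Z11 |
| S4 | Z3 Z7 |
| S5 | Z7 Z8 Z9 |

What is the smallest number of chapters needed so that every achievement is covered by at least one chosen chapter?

4

S1 and S3 and S4 and S5 together: S1 ∪ S3 ∪ S4 ∪ S5 = {Z1, Z2, Z3, Z4, Z5, Z6, Z7, Z8, Z9, Z10, Z11} — every achievement is covered.
No 3 of the 5 chapters cover everything (all 10 combinations miss at least one achievement), so 4 is optimal.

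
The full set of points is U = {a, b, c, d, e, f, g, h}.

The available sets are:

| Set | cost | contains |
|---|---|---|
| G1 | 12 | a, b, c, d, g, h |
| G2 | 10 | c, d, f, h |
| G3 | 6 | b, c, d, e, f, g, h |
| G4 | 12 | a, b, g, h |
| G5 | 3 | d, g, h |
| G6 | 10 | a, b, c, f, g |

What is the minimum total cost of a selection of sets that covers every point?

16

G3, G6 together cover every point (G3 ∪ G6 = {a, b, c, d, e, f, g, h}); total cost 6 + 10 = 16.
No covering selection has total cost below 16.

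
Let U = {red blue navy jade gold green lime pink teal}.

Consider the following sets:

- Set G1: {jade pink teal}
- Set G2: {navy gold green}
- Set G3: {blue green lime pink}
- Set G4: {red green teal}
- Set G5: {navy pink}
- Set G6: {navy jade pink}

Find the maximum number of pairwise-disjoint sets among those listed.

2

G1, G2 are pairwise disjoint (G1={jade,pink,teal}; G2={navy,gold,green}).
Every remaining set overlaps one of these, and no 3 of the listed sets are pairwise disjoint, so 2 is the maximum.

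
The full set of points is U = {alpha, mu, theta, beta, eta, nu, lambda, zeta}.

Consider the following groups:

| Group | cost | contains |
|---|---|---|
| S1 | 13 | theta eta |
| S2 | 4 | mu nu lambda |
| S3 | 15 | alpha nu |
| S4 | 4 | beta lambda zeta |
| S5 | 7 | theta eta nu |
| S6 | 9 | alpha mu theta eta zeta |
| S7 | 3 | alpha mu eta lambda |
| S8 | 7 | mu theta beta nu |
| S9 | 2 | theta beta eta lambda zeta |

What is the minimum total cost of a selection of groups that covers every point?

9

S2, S7, S9 together cover every point (S2 ∪ S7 ∪ S9 = {alpha, mu, theta, beta, eta, nu, lambda, zeta}); total cost 4 + 3 + 2 = 9.
No covering selection has total cost below 9.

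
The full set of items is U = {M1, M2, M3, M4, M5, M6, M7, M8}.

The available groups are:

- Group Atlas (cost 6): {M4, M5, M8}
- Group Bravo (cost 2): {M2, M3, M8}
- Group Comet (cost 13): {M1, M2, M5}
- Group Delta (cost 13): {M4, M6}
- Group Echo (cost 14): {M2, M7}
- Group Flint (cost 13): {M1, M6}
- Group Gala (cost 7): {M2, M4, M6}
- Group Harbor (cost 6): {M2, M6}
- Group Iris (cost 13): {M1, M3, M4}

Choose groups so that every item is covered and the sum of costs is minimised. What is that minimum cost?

35

Atlas, Bravo, Echo, Flint together cover every item (Atlas ∪ Bravo ∪ Echo ∪ Flint = {M1, M2, M3, M4, M5, M6, M7, M8}); total cost 6 + 2 + 14 + 13 = 35.
The greedy pick Bravo, Atlas, Harbor, Comet, Echo costs 41; no covering selection beats 35.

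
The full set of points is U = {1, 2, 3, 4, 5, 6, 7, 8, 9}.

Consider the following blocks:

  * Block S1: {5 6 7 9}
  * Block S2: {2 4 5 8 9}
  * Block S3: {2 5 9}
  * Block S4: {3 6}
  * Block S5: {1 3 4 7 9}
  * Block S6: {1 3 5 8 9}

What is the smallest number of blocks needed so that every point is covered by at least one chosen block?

S1, S2, and S6 cover everything between them: the union {1, 2, 3, 4, 5, 6, 7, 8, 9} is all of U.
No 2 of the 6 blocks cover everything (all 15 combinations miss at least one point), so 3 is optimal.

3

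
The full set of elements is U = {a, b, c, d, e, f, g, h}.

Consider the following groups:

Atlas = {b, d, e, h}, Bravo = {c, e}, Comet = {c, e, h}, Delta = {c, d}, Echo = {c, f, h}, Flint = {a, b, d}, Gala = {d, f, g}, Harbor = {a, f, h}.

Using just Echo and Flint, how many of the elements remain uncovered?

2

Union of Echo, Flint = {a, b, c, d, f, h}.
Not covered: e, g — 2 elements.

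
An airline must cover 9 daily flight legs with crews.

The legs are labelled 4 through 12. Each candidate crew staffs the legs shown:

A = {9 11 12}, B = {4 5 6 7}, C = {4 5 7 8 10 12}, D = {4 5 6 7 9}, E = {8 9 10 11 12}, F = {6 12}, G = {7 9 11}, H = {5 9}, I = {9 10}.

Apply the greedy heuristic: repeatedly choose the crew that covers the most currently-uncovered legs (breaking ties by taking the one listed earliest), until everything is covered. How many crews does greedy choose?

Greedy: pick C (covers 6 new) → pick A (covers 2 new) → pick B (covers 1 new). Total picks: 3.
(The true minimum cover uses only 2 crews, so greedy is not optimal here.)

3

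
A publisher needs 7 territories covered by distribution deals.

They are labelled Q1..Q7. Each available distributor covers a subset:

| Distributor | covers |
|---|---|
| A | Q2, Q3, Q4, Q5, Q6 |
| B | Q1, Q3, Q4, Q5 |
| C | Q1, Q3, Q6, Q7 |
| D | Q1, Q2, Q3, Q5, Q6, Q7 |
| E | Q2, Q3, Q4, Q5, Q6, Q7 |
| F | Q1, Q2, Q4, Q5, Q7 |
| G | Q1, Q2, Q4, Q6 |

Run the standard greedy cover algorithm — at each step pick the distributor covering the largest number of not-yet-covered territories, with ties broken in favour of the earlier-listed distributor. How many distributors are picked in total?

2

Greedy: pick D (covers 6 new) → pick A (covers 1 new). Total picks: 2.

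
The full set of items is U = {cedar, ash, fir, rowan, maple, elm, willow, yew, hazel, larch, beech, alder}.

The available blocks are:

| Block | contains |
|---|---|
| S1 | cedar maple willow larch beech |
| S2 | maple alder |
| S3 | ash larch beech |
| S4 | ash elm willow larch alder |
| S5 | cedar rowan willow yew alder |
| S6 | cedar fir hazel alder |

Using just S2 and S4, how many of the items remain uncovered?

Union of S2, S4 = {ash, maple, elm, willow, larch, alder}.
Not covered: cedar, fir, rowan, yew, hazel, beech — 6 items.

6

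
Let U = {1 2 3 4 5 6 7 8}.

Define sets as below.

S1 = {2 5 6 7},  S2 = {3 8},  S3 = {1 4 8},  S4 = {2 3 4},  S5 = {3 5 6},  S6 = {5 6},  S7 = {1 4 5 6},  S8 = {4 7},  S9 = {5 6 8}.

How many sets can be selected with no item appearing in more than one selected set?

3

S2, S6, S8 are pairwise disjoint (S2={3,8}; S6={5,6}; S8={4,7}).
Every remaining set overlaps one of these, and no 4 of the listed sets are pairwise disjoint, so 3 is the maximum.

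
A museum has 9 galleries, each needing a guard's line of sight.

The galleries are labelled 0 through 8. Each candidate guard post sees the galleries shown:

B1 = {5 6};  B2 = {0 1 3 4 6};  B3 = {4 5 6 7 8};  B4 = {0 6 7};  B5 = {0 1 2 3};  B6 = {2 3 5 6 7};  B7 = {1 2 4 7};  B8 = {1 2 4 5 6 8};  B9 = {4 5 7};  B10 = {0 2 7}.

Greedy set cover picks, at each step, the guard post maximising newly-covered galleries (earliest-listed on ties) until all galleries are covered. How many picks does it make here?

Greedy: pick B8 (covers 6 new) → pick B2 (covers 2 new) → pick B3 (covers 1 new). Total picks: 3.
(The true minimum cover uses only 2 guard posts, so greedy is not optimal here.)

3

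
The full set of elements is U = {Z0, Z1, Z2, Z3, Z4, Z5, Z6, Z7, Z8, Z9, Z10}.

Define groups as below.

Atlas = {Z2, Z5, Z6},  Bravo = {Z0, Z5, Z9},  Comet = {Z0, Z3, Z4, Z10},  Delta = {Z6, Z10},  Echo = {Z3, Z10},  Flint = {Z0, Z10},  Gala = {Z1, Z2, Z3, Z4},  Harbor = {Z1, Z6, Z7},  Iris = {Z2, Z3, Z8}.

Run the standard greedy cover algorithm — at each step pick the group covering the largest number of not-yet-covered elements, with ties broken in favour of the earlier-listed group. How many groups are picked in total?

5

Greedy: pick Comet (covers 4 new) → pick Atlas (covers 3 new) → pick Harbor (covers 2 new) → pick Bravo (covers 1 new) → pick Iris (covers 1 new). Total picks: 5.
(The true minimum cover uses only 4 groups, so greedy is not optimal here.)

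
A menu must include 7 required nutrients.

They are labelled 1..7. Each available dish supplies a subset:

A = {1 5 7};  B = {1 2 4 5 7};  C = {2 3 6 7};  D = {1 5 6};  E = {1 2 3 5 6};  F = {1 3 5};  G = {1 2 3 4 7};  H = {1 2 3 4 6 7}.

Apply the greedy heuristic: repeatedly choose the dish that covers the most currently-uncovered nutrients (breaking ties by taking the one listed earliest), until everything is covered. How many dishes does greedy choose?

2

Greedy: pick H (covers 6 new) → pick A (covers 1 new). Total picks: 2.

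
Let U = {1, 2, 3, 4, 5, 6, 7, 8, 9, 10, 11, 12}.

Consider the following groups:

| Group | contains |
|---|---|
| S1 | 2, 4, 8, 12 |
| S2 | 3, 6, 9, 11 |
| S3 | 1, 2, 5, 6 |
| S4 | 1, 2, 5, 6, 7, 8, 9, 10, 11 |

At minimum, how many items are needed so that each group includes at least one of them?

2

H = {2, 11} meets every group (each contains at least one member of H), and |H| = 2.
The groups S1, S2 are pairwise disjoint, so any hitting set needs a separate item for each — at least 2. Hence 2 is optimal.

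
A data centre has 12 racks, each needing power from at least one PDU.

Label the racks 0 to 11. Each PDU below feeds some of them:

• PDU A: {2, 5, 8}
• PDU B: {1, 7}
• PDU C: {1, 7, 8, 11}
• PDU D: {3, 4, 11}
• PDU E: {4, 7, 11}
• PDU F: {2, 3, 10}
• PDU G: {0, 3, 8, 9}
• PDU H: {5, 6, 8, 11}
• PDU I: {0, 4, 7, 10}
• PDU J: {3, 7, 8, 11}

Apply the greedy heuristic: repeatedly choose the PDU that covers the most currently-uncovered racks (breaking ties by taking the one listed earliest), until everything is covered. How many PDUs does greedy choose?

Greedy: pick C (covers 4 new) → pick F (covers 3 new) → pick G (covers 2 new) → pick H (covers 2 new) → pick D (covers 1 new). Total picks: 5.

5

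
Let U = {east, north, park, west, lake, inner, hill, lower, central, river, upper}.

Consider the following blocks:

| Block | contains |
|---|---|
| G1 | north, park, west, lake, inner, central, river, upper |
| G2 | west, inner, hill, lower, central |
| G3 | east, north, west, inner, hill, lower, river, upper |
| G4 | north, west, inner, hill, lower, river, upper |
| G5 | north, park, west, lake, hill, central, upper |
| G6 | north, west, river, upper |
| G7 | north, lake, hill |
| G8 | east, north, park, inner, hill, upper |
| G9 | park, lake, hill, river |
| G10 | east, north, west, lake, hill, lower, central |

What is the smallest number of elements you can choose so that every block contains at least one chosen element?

The 2 elements {west, hill} hit every block.
No single element lies in every block, so at least 2 are needed and 2 is optimal.

2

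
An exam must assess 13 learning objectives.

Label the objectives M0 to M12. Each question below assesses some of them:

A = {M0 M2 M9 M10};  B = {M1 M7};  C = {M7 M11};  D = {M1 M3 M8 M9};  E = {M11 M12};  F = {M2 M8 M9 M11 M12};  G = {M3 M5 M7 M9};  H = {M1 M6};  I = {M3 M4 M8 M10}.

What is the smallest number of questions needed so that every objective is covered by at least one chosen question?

Take {A, E, G, H, I}. Their union is {M0, M1, M2, M3, M4, M5, M6, M7, M8, M9, M10, M11, M12}, which is all 13 objectives.
No 4 of the 9 questions cover everything (all 126 combinations miss at least one objective), so 5 is optimal.

5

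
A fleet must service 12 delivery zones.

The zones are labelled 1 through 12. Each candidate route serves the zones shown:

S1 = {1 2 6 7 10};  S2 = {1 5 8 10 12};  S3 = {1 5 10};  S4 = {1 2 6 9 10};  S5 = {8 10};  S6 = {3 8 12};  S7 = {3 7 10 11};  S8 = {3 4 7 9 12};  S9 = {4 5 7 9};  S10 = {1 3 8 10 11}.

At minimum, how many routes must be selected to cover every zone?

S1 and S6 and S9 and S10 together: S1 ∪ S6 ∪ S9 ∪ S10 = {1, 2, 3, 4, 5, 6, 7, 8, 9, 10, 11, 12} — every zone is covered.
No 3 of the 10 routes cover everything (all 120 combinations miss at least one zone), so 4 is optimal.

4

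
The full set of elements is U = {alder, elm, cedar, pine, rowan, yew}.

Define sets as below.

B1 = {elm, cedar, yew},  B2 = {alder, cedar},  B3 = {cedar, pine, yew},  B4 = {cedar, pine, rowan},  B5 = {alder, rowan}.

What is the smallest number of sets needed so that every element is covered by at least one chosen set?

3

Take {B1, B2, B4}. Their union is {alder, elm, cedar, pine, rowan, yew}, which is all 6 elements.
Only B1 contains elm, so B1 is forced; the remaining 3 elements need at least 2 more sets (each remaining set adds at most 2) — so at least 3 sets are needed, and 3 is optimal.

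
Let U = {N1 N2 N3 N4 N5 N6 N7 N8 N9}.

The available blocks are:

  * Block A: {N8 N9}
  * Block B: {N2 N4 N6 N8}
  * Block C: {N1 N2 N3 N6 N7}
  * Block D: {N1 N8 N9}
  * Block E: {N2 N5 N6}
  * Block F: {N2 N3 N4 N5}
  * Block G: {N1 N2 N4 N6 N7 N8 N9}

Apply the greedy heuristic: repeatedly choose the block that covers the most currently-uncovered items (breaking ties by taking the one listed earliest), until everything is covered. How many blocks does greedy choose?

Greedy: pick G (covers 7 new) → pick F (covers 2 new). Total picks: 2.

2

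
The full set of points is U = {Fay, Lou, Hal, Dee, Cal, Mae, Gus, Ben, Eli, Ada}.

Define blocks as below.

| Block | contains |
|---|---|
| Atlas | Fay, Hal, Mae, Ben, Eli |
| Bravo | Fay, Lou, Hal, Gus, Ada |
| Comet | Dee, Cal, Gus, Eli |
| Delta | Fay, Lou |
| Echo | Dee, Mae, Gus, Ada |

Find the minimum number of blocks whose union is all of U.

Atlas, Bravo, and Comet cover everything between them: the union {Fay, Lou, Hal, Dee, Cal, Mae, Gus, Ben, Eli, Ada} is all of U.
Only Comet contains Cal, so Comet is forced; the remaining 6 points need at least 2 more blocks (each remaining block adds at most 4) — so at least 3 blocks are needed, and 3 is optimal.

3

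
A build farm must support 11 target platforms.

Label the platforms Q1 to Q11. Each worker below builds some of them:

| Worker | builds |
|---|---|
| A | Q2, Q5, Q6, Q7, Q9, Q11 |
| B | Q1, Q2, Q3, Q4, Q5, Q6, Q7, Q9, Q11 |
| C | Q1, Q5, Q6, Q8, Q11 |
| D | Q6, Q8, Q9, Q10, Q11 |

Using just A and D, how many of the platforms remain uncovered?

Union of A, D = {Q2, Q5, Q6, Q7, Q8, Q9, Q10, Q11}.
Not covered: Q1, Q3, Q4 — 3 platforms.

3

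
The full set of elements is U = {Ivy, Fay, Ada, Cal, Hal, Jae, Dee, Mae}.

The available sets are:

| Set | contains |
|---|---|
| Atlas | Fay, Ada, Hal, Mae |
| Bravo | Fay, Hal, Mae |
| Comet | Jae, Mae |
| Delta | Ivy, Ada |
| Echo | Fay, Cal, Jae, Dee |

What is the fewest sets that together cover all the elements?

Bravo and Delta and Echo together: Bravo ∪ Delta ∪ Echo = {Ivy, Fay, Ada, Cal, Hal, Jae, Dee, Mae} — every element is covered.
Only Delta contains Ivy, so Delta is forced; the remaining 6 elements need at least 2 more sets (each remaining set adds at most 4) — so at least 3 sets are needed, and 3 is optimal.

3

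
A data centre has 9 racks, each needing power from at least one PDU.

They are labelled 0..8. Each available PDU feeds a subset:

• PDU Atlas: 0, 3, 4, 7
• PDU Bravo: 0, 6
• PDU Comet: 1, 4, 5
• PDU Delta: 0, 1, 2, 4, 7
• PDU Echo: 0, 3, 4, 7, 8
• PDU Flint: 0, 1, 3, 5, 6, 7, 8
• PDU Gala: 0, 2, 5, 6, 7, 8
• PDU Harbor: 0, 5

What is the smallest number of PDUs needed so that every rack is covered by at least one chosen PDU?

2

Take {Delta, Flint}. Their union is {0, 1, 2, 3, 4, 5, 6, 7, 8}, which is all 9 racks.
No single PDU has all 9 racks (the largest, Flint, has 7), so 2 is optimal.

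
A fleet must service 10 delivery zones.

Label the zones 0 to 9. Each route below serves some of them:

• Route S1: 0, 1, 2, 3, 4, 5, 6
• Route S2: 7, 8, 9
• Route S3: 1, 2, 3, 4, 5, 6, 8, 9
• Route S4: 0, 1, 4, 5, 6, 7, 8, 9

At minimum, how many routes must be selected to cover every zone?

2

Take {S1, S2}. Their union is {0, 1, 2, 3, 4, 5, 6, 7, 8, 9}, which is all 10 zones.
No single route has all 10 zones (the largest, S3, has 8), so 2 is optimal.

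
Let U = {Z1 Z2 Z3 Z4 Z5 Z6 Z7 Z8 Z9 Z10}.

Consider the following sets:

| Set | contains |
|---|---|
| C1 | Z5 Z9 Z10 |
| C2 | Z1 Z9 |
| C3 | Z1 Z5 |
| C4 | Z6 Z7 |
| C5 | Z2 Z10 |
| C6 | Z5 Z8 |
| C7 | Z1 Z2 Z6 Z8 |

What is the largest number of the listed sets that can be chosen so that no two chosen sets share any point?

4

C2, C4, C5, C6 are pairwise disjoint (C2={Z1,Z9}; C4={Z6,Z7}; C5={Z2,Z10}; C6={Z5,Z8}).
Every remaining set overlaps one of these, and no 5 of the listed sets are pairwise disjoint, so 4 is the maximum.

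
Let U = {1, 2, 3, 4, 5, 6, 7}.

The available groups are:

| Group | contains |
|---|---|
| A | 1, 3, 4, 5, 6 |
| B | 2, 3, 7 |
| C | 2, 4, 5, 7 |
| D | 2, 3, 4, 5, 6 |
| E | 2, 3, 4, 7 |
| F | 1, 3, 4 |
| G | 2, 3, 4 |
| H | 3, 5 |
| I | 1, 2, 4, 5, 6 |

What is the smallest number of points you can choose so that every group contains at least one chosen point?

2

T = {2, 3} meets every group (each contains at least one member of T), and |T| = 2.
No single point lies in every group, so at least 2 are needed and 2 is optimal.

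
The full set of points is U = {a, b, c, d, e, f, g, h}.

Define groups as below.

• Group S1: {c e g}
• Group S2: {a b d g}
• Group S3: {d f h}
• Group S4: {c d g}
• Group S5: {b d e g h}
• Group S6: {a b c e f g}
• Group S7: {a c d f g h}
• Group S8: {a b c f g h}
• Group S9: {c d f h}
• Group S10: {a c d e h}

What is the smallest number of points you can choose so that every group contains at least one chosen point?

2

The 2 points {d, g} hit every group.
The groups S1, S3 are pairwise disjoint, so any hitting set needs a separate point for each — at least 2. Hence 2 is optimal.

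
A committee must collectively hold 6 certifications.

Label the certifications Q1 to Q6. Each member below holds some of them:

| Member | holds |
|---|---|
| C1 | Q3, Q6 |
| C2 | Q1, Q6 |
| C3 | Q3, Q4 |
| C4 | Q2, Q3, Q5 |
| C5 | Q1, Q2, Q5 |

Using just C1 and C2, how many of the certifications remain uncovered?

3

Union of C1, C2 = {Q1, Q3, Q6}.
Not covered: Q2, Q4, Q5 — 3 certifications.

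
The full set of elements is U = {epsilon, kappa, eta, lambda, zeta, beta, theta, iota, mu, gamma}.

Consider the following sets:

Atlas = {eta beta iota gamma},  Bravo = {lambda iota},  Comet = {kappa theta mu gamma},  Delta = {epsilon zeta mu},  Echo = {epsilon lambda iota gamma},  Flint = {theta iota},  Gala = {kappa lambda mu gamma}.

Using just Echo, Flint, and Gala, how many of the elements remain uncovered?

3

Union of Echo, Flint, Gala = {epsilon, kappa, lambda, theta, iota, mu, gamma}.
Not covered: eta, zeta, beta — 3 elements.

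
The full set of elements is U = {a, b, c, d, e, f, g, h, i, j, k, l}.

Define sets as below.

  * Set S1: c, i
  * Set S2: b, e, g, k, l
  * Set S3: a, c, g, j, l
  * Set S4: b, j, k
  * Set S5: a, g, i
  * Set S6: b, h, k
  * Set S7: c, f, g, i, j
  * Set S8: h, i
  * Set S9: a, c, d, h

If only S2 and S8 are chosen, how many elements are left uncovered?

5

Union of S2, S8 = {b, e, g, h, i, k, l}.
Not covered: a, c, d, f, j — 5 elements.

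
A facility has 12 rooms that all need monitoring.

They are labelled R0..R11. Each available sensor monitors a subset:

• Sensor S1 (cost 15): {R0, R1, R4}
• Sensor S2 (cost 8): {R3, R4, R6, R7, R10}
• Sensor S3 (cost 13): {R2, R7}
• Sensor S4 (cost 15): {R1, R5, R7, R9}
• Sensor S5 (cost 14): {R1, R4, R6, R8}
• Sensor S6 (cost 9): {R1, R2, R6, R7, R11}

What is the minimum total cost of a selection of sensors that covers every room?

S1, S2, S4, S5, S6 together cover every room (S1 ∪ S2 ∪ S4 ∪ S5 ∪ S6 = {R0, R1, R2, R3, R4, R5, R6, R7, R8, R9, R10, R11}); total cost 15 + 8 + 15 + 14 + 9 = 61.
No covering selection has total cost below 61.

61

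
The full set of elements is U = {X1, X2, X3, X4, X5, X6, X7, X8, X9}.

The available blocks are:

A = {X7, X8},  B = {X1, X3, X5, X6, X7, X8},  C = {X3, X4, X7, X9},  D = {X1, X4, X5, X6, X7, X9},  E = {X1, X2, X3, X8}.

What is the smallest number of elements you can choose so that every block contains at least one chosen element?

2

The 2 elements {X3, X7} hit every block.
No single element lies in every block, so at least 2 are needed and 2 is optimal.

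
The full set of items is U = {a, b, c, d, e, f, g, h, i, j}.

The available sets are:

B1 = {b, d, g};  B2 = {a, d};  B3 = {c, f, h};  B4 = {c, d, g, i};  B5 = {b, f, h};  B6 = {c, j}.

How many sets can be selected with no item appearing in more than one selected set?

B2, B5, B6 are pairwise disjoint (B2={a,d}; B5={b,f,h}; B6={c,j}).
Every remaining set overlaps one of these, and no 4 of the listed sets are pairwise disjoint, so 3 is the maximum.

3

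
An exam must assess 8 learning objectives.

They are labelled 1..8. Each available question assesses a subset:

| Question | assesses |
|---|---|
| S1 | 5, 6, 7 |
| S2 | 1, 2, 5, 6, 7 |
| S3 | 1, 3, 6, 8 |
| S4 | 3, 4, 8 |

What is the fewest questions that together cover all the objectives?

2

Take {S2, S4}. Their union is {1, 2, 3, 4, 5, 6, 7, 8}, which is all 8 objectives.
No single question has all 8 objectives (the largest, S2, has 5), so 2 is optimal.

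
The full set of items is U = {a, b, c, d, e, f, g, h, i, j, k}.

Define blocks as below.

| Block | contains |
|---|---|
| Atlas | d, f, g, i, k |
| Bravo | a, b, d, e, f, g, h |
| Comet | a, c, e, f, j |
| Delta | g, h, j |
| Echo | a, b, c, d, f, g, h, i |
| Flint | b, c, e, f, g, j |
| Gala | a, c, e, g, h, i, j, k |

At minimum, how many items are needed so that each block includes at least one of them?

Take T = {e, g}. Each listed block contains at least one of these, so T is a hitting set of size 2.
No single item lies in every block, so at least 2 are needed and 2 is optimal.

2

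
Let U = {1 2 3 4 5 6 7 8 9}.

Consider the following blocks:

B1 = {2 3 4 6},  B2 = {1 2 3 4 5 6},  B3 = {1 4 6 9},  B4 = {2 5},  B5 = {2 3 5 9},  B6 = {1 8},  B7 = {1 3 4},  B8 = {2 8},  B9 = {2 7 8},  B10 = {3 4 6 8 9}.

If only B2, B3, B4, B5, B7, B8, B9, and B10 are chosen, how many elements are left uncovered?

Union of B2, B3, B4, B5, B7, B8, B9, B10 = {1, 2, 3, 4, 5, 6, 7, 8, 9} — that's every element, so 0 are uncovered.

0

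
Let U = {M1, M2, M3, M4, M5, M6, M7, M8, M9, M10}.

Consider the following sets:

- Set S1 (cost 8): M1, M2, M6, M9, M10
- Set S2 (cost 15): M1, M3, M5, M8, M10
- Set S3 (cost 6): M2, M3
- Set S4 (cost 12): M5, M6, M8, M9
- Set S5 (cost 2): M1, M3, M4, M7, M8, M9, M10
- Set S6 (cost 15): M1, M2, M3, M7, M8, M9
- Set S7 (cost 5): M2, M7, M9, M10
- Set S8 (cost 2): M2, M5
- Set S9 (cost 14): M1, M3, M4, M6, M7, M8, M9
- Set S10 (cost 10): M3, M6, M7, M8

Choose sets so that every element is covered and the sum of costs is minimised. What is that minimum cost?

12

S1, S5, S8 together cover every element (S1 ∪ S5 ∪ S8 = {M1, M2, M3, M4, M5, M6, M7, M8, M9, M10}); total cost 8 + 2 + 2 = 12.
No covering selection has total cost below 12.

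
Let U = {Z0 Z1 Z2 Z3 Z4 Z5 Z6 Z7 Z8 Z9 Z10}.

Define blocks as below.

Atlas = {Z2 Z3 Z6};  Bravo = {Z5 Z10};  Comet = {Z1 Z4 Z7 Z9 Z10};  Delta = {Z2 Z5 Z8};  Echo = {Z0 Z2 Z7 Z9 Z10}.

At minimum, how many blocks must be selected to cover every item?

4

Take {Atlas, Comet, Delta, Echo}. Their union is {Z0, Z1, Z2, Z3, Z4, Z5, Z6, Z7, Z8, Z9, Z10}, which is all 11 items.
Only Echo contains Z0, so Echo is forced; the remaining 6 items need at least 3 more blocks (each remaining block adds at most 2) — so at least 4 blocks are needed, and 4 is optimal.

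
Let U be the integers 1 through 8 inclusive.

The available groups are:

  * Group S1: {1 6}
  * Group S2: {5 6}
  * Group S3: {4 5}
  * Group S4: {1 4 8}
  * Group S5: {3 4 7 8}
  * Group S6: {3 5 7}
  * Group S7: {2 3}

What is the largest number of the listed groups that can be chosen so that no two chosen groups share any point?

3

S2, S4, S7 are pairwise disjoint (S2={5,6}; S4={1,4,8}; S7={2,3}).
Every remaining group overlaps one of these, and no 4 of the listed groups are pairwise disjoint, so 3 is the maximum.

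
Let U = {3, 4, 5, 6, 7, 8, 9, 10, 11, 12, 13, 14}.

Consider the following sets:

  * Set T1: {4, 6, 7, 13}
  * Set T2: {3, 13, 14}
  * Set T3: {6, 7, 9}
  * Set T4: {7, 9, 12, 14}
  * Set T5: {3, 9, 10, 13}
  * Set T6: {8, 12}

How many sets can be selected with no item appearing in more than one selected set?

3

T2, T3, T6 are pairwise disjoint (T2={3,13,14}; T3={6,7,9}; T6={8,12}).
Every remaining set overlaps one of these, and no 4 of the listed sets are pairwise disjoint, so 3 is the maximum.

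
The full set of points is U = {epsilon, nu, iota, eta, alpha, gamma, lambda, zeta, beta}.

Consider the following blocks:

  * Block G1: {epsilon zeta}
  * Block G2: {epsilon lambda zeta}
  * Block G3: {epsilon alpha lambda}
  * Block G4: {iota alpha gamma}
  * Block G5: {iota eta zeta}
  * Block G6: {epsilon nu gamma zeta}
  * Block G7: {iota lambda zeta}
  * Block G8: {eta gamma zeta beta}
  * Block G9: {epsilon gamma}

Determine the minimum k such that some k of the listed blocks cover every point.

4

G3 and G6 and G7 and G8 together: G3 ∪ G6 ∪ G7 ∪ G8 = {epsilon, nu, iota, eta, alpha, gamma, lambda, zeta, beta} — every point is covered.
Only G6 contains nu, so G6 is forced; the remaining 5 points need at least 3 more blocks (each remaining block adds at most 2) — so at least 4 blocks are needed, and 4 is optimal.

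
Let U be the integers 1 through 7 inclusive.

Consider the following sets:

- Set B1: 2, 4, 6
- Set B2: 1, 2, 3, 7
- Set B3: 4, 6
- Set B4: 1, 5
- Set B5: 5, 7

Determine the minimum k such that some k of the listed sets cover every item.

3

Take {B1, B2, B4}. Their union is {1, 2, 3, 4, 5, 6, 7}, which is all 7 items.
Only B2 contains 3, so B2 is forced; the remaining 3 items need at least 2 more sets (each remaining set adds at most 2) — so at least 3 sets are needed, and 3 is optimal.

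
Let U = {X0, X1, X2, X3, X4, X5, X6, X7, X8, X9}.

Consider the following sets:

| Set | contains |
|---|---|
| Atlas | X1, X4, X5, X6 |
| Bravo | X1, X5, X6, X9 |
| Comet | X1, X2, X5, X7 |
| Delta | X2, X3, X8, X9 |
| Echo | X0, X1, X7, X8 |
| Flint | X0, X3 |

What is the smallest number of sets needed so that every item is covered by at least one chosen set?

Atlas, Delta, and Echo cover everything between them: the union {X0, X1, X2, X3, X4, X5, X6, X7, X8, X9} is all of U.
Each set has at most 4 items, and 2·4 = 8 < 10 — so at least 3 sets are needed, and 3 is optimal.

3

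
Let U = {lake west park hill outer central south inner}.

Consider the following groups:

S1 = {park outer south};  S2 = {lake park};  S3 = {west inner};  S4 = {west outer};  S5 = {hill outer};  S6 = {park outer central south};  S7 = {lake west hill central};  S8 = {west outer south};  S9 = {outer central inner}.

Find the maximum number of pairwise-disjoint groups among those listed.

S2, S3, S5 are pairwise disjoint (S2={lake,park}; S3={west,inner}; S5={hill,outer}).
Every remaining group overlaps one of these, and no 4 of the listed groups are pairwise disjoint, so 3 is the maximum.

3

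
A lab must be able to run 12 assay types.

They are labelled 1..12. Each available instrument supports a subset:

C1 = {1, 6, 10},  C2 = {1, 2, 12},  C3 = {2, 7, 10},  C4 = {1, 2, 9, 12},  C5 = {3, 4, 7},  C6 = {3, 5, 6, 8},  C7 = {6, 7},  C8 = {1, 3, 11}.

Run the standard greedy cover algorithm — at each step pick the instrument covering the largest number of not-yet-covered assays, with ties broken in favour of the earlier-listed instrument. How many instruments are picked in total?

5

Greedy: pick C4 (covers 4 new) → pick C6 (covers 4 new) → pick C3 (covers 2 new) → pick C5 (covers 1 new) → pick C8 (covers 1 new). Total picks: 5.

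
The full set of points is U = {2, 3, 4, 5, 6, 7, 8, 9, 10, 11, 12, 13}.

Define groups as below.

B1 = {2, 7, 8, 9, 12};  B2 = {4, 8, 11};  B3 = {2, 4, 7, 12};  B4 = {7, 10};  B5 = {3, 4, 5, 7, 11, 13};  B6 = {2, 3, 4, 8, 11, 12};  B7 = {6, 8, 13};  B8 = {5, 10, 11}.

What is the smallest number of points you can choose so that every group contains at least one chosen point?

3

Take H = {7, 8, 10}. Each listed group contains at least one of these, so H is a hitting set of size 3.
The groups B3, B7, B8 are pairwise disjoint, so any hitting set needs a separate point for each — at least 3. Hence 3 is optimal.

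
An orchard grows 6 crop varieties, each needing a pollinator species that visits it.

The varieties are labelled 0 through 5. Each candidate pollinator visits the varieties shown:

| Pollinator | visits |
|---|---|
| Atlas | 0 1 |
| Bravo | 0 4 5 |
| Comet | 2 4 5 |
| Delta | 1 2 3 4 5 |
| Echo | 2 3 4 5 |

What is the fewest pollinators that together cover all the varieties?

2

Take {Atlas, Echo}. Their union is {0, 1, 2, 3, 4, 5}, which is all 6 varieties.
No single pollinator has all 6 varieties (the largest, Delta, has 5), so 2 is optimal.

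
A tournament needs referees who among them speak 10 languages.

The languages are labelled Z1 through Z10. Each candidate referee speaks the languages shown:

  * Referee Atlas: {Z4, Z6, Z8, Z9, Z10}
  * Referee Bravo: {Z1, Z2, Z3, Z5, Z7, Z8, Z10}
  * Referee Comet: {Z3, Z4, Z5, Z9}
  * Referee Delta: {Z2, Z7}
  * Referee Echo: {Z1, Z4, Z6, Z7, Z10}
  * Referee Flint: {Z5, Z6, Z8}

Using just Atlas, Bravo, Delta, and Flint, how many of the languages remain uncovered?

Union of Atlas, Bravo, Delta, Flint = {Z1, Z2, Z3, Z4, Z5, Z6, Z7, Z8, Z9, Z10} — that's every language, so 0 are uncovered.

0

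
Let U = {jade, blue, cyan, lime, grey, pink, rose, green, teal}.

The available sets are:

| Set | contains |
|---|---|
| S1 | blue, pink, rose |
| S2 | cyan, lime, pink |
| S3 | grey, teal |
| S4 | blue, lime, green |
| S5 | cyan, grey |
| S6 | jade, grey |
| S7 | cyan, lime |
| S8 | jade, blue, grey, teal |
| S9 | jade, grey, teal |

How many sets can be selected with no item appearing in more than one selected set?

S1, S3, S7 are pairwise disjoint (S1={blue,pink,rose}; S3={grey,teal}; S7={cyan,lime}).
Every remaining set overlaps one of these, and no 4 of the listed sets are pairwise disjoint, so 3 is the maximum.

3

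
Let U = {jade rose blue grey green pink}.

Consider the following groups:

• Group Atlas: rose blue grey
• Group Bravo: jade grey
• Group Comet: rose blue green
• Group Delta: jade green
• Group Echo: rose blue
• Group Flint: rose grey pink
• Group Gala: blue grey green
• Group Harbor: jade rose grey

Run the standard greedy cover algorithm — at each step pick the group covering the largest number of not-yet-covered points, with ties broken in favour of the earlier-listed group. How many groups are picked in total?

Greedy: pick Atlas (covers 3 new) → pick Delta (covers 2 new) → pick Flint (covers 1 new). Total picks: 3.

3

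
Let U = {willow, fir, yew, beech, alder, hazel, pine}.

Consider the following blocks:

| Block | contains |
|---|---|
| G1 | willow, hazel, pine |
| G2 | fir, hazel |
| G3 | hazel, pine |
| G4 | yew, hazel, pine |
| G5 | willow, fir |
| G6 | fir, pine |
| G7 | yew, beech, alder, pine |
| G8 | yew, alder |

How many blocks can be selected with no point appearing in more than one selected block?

3

G3, G5, G8 are pairwise disjoint (G3={hazel,pine}; G5={willow,fir}; G8={yew,alder}).
Every remaining block overlaps one of these, and no 4 of the listed blocks are pairwise disjoint, so 3 is the maximum.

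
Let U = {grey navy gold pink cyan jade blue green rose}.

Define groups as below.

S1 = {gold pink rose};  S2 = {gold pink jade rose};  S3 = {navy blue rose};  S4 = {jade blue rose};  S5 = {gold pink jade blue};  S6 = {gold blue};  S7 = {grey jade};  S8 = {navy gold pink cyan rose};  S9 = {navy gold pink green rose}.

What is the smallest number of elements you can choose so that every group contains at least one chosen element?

H = {grey, gold, rose} meets every group (each contains at least one member of H), and |H| = 3.
No choice of 2 elements meets every group, so 3 is the minimum.

3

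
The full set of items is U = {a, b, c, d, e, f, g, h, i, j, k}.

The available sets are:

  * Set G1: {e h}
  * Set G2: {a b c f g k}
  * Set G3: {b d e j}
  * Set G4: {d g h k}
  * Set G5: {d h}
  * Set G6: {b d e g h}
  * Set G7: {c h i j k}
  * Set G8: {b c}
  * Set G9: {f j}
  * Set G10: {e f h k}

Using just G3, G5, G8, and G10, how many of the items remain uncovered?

Union of G3, G5, G8, G10 = {b, c, d, e, f, h, j, k}.
Not covered: a, g, i — 3 items.

3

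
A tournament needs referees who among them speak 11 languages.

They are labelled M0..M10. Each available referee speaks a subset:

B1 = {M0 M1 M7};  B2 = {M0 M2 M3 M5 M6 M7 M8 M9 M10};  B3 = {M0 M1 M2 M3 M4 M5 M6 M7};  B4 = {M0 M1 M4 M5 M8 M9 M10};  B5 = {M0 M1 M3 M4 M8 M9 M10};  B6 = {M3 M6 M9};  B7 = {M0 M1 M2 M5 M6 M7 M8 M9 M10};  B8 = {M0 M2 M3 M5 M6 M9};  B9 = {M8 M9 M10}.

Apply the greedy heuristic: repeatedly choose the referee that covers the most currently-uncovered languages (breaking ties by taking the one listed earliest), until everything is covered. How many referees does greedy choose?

Greedy: pick B2 (covers 9 new) → pick B3 (covers 2 new). Total picks: 2.

2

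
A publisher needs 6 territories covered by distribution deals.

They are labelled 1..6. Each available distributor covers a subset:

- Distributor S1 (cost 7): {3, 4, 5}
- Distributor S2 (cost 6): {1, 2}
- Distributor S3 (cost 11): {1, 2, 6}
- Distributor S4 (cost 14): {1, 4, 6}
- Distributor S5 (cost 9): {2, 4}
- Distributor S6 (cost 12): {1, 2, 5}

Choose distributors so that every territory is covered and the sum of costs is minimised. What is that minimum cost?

S1, S3 together cover every territory (S1 ∪ S3 = {1, 2, 3, 4, 5, 6}); total cost 7 + 11 = 18.
The greedy pick S1, S2, S3 costs 24; no covering selection beats 18.

18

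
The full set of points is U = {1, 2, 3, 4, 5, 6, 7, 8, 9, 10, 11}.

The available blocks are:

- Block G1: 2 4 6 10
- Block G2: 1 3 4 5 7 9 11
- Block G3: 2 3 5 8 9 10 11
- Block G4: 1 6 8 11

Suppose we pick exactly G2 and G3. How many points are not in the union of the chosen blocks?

Union of G2, G3 = {1, 2, 3, 4, 5, 7, 8, 9, 10, 11}.
Not covered: 6 — 1 point.

1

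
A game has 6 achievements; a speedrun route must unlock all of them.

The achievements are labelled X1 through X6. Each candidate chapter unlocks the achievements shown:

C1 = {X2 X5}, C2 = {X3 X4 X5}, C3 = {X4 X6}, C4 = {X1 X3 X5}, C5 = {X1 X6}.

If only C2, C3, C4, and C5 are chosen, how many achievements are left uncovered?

1

Union of C2, C3, C4, C5 = {X1, X3, X4, X5, X6}.
Not covered: X2 — 1 achievement.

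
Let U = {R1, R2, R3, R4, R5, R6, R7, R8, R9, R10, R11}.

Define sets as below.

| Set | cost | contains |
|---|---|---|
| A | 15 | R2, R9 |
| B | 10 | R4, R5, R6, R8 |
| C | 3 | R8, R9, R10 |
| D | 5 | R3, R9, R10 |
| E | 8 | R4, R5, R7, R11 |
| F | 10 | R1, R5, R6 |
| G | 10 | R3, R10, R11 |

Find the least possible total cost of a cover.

41

A, C, D, E, F together cover every point (A ∪ C ∪ D ∪ E ∪ F = {R1, R2, R3, R4, R5, R6, R7, R8, R9, R10, R11}); total cost 15 + 3 + 5 + 8 + 10 = 41.
No covering selection has total cost below 41.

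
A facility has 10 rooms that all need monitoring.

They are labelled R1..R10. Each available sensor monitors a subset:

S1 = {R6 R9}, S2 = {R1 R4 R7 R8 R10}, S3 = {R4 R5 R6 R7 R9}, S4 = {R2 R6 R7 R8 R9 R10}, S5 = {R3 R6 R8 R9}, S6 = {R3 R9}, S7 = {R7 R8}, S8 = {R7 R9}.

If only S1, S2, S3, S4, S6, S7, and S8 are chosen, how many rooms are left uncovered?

0

Union of S1, S2, S3, S4, S6, S7, S8 = {R1, R2, R3, R4, R5, R6, R7, R8, R9, R10} — that's every room, so 0 are uncovered.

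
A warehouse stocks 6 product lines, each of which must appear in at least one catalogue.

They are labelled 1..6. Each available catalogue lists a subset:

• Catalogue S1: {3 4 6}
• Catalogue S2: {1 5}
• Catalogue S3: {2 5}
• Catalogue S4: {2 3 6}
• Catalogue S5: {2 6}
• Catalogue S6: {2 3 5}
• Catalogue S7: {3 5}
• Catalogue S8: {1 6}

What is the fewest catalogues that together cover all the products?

S1 and S2 and S6 together: S1 ∪ S2 ∪ S6 = {1, 2, 3, 4, 5, 6} — every product is covered.
Only S1 contains 4, so S1 is forced; the remaining 3 products need at least 2 more catalogues (each remaining catalogue adds at most 2) — so at least 3 catalogues are needed, and 3 is optimal.

3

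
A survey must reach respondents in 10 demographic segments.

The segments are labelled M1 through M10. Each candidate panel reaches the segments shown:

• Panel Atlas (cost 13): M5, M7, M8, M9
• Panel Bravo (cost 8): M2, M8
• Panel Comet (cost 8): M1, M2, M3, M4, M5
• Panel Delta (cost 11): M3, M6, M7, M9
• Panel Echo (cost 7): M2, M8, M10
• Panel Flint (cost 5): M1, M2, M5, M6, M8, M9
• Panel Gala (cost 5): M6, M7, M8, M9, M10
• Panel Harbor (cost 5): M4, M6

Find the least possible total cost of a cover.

Comet, Gala together cover every segment (Comet ∪ Gala = {M1, M2, M3, M4, M5, M6, M7, M8, M9, M10}); total cost 8 + 5 = 13.
The greedy pick Flint, Gala, Comet costs 18; no covering selection beats 13.

13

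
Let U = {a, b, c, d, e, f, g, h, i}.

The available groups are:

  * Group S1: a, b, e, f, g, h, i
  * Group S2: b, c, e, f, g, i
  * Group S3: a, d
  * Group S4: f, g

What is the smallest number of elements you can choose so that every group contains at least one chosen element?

2

The 2 elements {d, g} hit every group.
The groups S3, S4 are pairwise disjoint, so any hitting set needs a separate element for each — at least 2. Hence 2 is optimal.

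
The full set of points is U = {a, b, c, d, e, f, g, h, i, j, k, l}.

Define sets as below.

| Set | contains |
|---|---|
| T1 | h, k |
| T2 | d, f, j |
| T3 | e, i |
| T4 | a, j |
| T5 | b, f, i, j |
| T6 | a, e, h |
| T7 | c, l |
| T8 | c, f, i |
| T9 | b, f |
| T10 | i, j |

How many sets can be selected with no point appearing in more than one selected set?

T1, T3, T4, T7, T9 are pairwise disjoint (T1={h,k}; T3={e,i}; T4={a,j}; T7={c,l}; T9={b,f}).
Every remaining set overlaps one of these, and no 6 of the listed sets are pairwise disjoint, so 5 is the maximum.

5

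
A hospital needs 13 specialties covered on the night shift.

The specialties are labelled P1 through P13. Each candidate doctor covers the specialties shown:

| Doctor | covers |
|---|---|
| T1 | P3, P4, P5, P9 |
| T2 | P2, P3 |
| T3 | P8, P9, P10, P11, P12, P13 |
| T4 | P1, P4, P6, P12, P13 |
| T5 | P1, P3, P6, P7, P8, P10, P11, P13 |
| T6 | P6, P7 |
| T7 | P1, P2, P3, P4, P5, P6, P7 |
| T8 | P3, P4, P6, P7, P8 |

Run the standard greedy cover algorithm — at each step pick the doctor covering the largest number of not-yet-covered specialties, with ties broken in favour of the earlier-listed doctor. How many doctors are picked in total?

4

Greedy: pick T5 (covers 8 new) → pick T1 (covers 3 new) → pick T2 (covers 1 new) → pick T3 (covers 1 new). Total picks: 4.
(The true minimum cover uses only 2 doctors, so greedy is not optimal here.)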